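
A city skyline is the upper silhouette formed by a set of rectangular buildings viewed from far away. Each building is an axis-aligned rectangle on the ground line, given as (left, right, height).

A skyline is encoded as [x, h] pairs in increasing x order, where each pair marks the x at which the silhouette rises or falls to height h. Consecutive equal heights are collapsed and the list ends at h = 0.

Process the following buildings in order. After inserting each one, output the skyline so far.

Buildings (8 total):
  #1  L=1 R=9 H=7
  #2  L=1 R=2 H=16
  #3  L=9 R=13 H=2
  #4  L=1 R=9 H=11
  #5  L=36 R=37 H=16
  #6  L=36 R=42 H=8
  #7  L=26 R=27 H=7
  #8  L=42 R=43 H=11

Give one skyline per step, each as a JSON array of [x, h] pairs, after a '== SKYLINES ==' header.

== SKYLINES ==
[[1,7],[9,0]]
[[1,16],[2,7],[9,0]]
[[1,16],[2,7],[9,2],[13,0]]
[[1,16],[2,11],[9,2],[13,0]]
[[1,16],[2,11],[9,2],[13,0],[36,16],[37,0]]
[[1,16],[2,11],[9,2],[13,0],[36,16],[37,8],[42,0]]
[[1,16],[2,11],[9,2],[13,0],[26,7],[27,0],[36,16],[37,8],[42,0]]
[[1,16],[2,11],[9,2],[13,0],[26,7],[27,0],[36,16],[37,8],[42,11],[43,0]]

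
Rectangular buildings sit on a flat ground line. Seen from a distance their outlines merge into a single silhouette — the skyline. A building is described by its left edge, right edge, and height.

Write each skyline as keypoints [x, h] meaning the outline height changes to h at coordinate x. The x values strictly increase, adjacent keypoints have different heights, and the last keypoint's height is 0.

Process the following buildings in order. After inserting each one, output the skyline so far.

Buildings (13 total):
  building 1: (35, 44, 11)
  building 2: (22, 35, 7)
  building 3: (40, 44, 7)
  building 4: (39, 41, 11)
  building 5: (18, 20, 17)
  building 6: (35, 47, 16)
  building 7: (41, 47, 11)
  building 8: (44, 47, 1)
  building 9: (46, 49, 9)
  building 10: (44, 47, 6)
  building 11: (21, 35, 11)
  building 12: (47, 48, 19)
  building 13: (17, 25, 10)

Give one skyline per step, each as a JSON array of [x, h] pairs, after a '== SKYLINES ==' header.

== SKYLINES ==
[[35,11],[44,0]]
[[22,7],[35,11],[44,0]]
[[22,7],[35,11],[44,0]]
[[22,7],[35,11],[44,0]]
[[18,17],[20,0],[22,7],[35,11],[44,0]]
[[18,17],[20,0],[22,7],[35,16],[47,0]]
[[18,17],[20,0],[22,7],[35,16],[47,0]]
[[18,17],[20,0],[22,7],[35,16],[47,0]]
[[18,17],[20,0],[22,7],[35,16],[47,9],[49,0]]
[[18,17],[20,0],[22,7],[35,16],[47,9],[49,0]]
[[18,17],[20,0],[21,11],[35,16],[47,9],[49,0]]
[[18,17],[20,0],[21,11],[35,16],[47,19],[48,9],[49,0]]
[[17,10],[18,17],[20,10],[21,11],[35,16],[47,19],[48,9],[49,0]]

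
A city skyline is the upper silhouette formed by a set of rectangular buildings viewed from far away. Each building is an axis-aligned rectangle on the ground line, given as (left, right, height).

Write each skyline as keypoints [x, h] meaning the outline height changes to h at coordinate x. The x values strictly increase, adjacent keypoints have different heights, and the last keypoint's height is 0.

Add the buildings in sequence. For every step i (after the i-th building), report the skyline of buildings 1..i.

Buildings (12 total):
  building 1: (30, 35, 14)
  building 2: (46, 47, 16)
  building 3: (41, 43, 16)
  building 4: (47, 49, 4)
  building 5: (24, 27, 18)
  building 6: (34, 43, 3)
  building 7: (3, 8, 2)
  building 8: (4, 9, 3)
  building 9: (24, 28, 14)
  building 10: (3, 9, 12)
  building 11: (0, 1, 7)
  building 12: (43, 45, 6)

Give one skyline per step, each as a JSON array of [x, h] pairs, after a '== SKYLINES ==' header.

== SKYLINES ==
[[30,14],[35,0]]
[[30,14],[35,0],[46,16],[47,0]]
[[30,14],[35,0],[41,16],[43,0],[46,16],[47,0]]
[[30,14],[35,0],[41,16],[43,0],[46,16],[47,4],[49,0]]
[[24,18],[27,0],[30,14],[35,0],[41,16],[43,0],[46,16],[47,4],[49,0]]
[[24,18],[27,0],[30,14],[35,3],[41,16],[43,0],[46,16],[47,4],[49,0]]
[[3,2],[8,0],[24,18],[27,0],[30,14],[35,3],[41,16],[43,0],[46,16],[47,4],[49,0]]
[[3,2],[4,3],[9,0],[24,18],[27,0],[30,14],[35,3],[41,16],[43,0],[46,16],[47,4],[49,0]]
[[3,2],[4,3],[9,0],[24,18],[27,14],[28,0],[30,14],[35,3],[41,16],[43,0],[46,16],[47,4],[49,0]]
[[3,12],[9,0],[24,18],[27,14],[28,0],[30,14],[35,3],[41,16],[43,0],[46,16],[47,4],[49,0]]
[[0,7],[1,0],[3,12],[9,0],[24,18],[27,14],[28,0],[30,14],[35,3],[41,16],[43,0],[46,16],[47,4],[49,0]]
[[0,7],[1,0],[3,12],[9,0],[24,18],[27,14],[28,0],[30,14],[35,3],[41,16],[43,6],[45,0],[46,16],[47,4],[49,0]]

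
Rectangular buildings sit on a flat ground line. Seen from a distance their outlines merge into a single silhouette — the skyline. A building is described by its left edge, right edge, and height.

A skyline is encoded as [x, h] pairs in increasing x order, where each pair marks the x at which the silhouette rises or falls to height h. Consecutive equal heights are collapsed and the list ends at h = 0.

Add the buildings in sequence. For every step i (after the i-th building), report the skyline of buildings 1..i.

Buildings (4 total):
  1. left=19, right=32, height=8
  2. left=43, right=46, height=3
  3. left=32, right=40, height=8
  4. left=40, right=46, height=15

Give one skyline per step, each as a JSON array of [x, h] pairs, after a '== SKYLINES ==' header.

== SKYLINES ==
[[19,8],[32,0]]
[[19,8],[32,0],[43,3],[46,0]]
[[19,8],[40,0],[43,3],[46,0]]
[[19,8],[40,15],[46,0]]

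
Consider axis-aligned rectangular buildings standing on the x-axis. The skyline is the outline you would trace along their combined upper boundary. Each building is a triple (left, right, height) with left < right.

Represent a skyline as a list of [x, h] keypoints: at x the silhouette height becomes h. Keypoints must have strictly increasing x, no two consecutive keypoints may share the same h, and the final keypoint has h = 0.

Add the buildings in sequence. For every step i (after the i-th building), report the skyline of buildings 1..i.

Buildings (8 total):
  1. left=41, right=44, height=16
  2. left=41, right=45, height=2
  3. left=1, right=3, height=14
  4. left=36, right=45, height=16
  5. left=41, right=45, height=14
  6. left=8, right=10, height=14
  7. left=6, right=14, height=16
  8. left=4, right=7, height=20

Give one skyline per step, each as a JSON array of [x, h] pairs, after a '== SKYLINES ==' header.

== SKYLINES ==
[[41,16],[44,0]]
[[41,16],[44,2],[45,0]]
[[1,14],[3,0],[41,16],[44,2],[45,0]]
[[1,14],[3,0],[36,16],[45,0]]
[[1,14],[3,0],[36,16],[45,0]]
[[1,14],[3,0],[8,14],[10,0],[36,16],[45,0]]
[[1,14],[3,0],[6,16],[14,0],[36,16],[45,0]]
[[1,14],[3,0],[4,20],[7,16],[14,0],[36,16],[45,0]]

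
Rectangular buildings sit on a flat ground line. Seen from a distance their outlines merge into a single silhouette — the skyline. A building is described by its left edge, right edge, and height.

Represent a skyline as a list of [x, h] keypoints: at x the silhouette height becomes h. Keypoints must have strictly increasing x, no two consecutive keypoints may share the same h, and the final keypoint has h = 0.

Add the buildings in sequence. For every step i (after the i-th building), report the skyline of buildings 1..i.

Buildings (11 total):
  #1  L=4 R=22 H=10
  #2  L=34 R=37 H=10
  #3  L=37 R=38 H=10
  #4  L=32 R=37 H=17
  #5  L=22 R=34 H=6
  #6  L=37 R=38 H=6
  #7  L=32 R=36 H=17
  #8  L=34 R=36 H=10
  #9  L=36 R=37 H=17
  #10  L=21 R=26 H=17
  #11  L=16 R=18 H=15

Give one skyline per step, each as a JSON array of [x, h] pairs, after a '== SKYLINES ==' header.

== SKYLINES ==
[[4,10],[22,0]]
[[4,10],[22,0],[34,10],[37,0]]
[[4,10],[22,0],[34,10],[38,0]]
[[4,10],[22,0],[32,17],[37,10],[38,0]]
[[4,10],[22,6],[32,17],[37,10],[38,0]]
[[4,10],[22,6],[32,17],[37,10],[38,0]]
[[4,10],[22,6],[32,17],[37,10],[38,0]]
[[4,10],[22,6],[32,17],[37,10],[38,0]]
[[4,10],[22,6],[32,17],[37,10],[38,0]]
[[4,10],[21,17],[26,6],[32,17],[37,10],[38,0]]
[[4,10],[16,15],[18,10],[21,17],[26,6],[32,17],[37,10],[38,0]]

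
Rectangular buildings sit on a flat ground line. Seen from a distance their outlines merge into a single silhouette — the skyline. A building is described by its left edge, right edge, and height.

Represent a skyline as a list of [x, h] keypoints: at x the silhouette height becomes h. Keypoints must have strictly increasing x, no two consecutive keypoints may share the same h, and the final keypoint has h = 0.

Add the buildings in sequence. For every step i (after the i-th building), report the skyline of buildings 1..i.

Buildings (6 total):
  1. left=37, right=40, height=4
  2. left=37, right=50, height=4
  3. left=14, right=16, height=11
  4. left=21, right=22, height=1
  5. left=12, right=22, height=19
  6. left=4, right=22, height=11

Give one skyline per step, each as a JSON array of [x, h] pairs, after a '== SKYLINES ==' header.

== SKYLINES ==
[[37,4],[40,0]]
[[37,4],[50,0]]
[[14,11],[16,0],[37,4],[50,0]]
[[14,11],[16,0],[21,1],[22,0],[37,4],[50,0]]
[[12,19],[22,0],[37,4],[50,0]]
[[4,11],[12,19],[22,0],[37,4],[50,0]]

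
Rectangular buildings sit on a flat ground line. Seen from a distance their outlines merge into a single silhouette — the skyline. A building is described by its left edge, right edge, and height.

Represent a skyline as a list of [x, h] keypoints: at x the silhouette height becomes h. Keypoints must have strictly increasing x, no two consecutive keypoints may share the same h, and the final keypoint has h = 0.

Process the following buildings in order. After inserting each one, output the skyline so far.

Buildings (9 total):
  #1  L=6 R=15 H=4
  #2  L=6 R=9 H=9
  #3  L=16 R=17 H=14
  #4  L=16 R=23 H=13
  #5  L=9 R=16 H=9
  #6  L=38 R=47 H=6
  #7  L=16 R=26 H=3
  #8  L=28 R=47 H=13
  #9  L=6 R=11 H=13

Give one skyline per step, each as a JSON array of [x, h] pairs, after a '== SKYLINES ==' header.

== SKYLINES ==
[[6,4],[15,0]]
[[6,9],[9,4],[15,0]]
[[6,9],[9,4],[15,0],[16,14],[17,0]]
[[6,9],[9,4],[15,0],[16,14],[17,13],[23,0]]
[[6,9],[16,14],[17,13],[23,0]]
[[6,9],[16,14],[17,13],[23,0],[38,6],[47,0]]
[[6,9],[16,14],[17,13],[23,3],[26,0],[38,6],[47,0]]
[[6,9],[16,14],[17,13],[23,3],[26,0],[28,13],[47,0]]
[[6,13],[11,9],[16,14],[17,13],[23,3],[26,0],[28,13],[47,0]]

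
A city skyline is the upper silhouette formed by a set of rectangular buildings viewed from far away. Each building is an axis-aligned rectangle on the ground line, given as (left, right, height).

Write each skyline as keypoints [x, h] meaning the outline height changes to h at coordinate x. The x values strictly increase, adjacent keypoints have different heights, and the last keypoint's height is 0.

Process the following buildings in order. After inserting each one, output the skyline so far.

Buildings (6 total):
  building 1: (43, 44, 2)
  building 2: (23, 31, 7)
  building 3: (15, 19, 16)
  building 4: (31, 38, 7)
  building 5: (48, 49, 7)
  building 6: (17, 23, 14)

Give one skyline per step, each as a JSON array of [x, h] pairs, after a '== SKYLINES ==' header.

== SKYLINES ==
[[43,2],[44,0]]
[[23,7],[31,0],[43,2],[44,0]]
[[15,16],[19,0],[23,7],[31,0],[43,2],[44,0]]
[[15,16],[19,0],[23,7],[38,0],[43,2],[44,0]]
[[15,16],[19,0],[23,7],[38,0],[43,2],[44,0],[48,7],[49,0]]
[[15,16],[19,14],[23,7],[38,0],[43,2],[44,0],[48,7],[49,0]]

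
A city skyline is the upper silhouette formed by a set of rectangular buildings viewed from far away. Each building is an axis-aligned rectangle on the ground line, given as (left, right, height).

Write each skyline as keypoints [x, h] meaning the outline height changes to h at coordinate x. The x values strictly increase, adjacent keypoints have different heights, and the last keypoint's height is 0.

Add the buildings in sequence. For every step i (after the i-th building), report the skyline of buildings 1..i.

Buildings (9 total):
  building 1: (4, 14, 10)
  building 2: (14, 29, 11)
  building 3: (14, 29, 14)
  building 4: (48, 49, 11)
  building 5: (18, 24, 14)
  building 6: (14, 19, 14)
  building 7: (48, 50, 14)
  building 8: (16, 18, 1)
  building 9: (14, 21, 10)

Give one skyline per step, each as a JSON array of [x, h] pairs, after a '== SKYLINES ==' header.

== SKYLINES ==
[[4,10],[14,0]]
[[4,10],[14,11],[29,0]]
[[4,10],[14,14],[29,0]]
[[4,10],[14,14],[29,0],[48,11],[49,0]]
[[4,10],[14,14],[29,0],[48,11],[49,0]]
[[4,10],[14,14],[29,0],[48,11],[49,0]]
[[4,10],[14,14],[29,0],[48,14],[50,0]]
[[4,10],[14,14],[29,0],[48,14],[50,0]]
[[4,10],[14,14],[29,0],[48,14],[50,0]]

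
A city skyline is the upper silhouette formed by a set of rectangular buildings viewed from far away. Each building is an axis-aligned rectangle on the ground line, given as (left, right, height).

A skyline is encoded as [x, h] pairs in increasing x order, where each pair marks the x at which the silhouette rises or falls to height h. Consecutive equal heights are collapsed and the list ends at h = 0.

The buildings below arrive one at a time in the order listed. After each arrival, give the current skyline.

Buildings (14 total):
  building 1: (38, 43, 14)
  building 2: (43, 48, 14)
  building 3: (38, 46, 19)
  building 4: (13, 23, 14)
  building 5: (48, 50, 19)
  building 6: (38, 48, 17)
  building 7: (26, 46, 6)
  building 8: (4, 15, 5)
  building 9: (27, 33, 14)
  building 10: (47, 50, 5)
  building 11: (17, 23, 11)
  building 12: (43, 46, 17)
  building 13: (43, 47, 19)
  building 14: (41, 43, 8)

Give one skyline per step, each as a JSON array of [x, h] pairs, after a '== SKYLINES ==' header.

== SKYLINES ==
[[38,14],[43,0]]
[[38,14],[48,0]]
[[38,19],[46,14],[48,0]]
[[13,14],[23,0],[38,19],[46,14],[48,0]]
[[13,14],[23,0],[38,19],[46,14],[48,19],[50,0]]
[[13,14],[23,0],[38,19],[46,17],[48,19],[50,0]]
[[13,14],[23,0],[26,6],[38,19],[46,17],[48,19],[50,0]]
[[4,5],[13,14],[23,0],[26,6],[38,19],[46,17],[48,19],[50,0]]
[[4,5],[13,14],[23,0],[26,6],[27,14],[33,6],[38,19],[46,17],[48,19],[50,0]]
[[4,5],[13,14],[23,0],[26,6],[27,14],[33,6],[38,19],[46,17],[48,19],[50,0]]
[[4,5],[13,14],[23,0],[26,6],[27,14],[33,6],[38,19],[46,17],[48,19],[50,0]]
[[4,5],[13,14],[23,0],[26,6],[27,14],[33,6],[38,19],[46,17],[48,19],[50,0]]
[[4,5],[13,14],[23,0],[26,6],[27,14],[33,6],[38,19],[47,17],[48,19],[50,0]]
[[4,5],[13,14],[23,0],[26,6],[27,14],[33,6],[38,19],[47,17],[48,19],[50,0]]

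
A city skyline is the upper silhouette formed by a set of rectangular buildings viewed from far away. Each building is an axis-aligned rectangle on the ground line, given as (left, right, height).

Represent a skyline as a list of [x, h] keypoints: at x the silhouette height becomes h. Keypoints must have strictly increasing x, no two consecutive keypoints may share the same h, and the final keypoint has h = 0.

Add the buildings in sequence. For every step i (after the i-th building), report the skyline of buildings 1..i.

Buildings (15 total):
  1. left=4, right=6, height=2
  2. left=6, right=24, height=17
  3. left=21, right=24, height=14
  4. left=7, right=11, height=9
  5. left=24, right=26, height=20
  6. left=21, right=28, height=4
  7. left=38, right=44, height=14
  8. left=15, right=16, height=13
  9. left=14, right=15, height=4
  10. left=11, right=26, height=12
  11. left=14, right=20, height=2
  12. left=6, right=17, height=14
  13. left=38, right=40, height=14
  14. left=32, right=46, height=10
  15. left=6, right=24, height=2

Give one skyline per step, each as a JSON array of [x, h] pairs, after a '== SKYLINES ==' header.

== SKYLINES ==
[[4,2],[6,0]]
[[4,2],[6,17],[24,0]]
[[4,2],[6,17],[24,0]]
[[4,2],[6,17],[24,0]]
[[4,2],[6,17],[24,20],[26,0]]
[[4,2],[6,17],[24,20],[26,4],[28,0]]
[[4,2],[6,17],[24,20],[26,4],[28,0],[38,14],[44,0]]
[[4,2],[6,17],[24,20],[26,4],[28,0],[38,14],[44,0]]
[[4,2],[6,17],[24,20],[26,4],[28,0],[38,14],[44,0]]
[[4,2],[6,17],[24,20],[26,4],[28,0],[38,14],[44,0]]
[[4,2],[6,17],[24,20],[26,4],[28,0],[38,14],[44,0]]
[[4,2],[6,17],[24,20],[26,4],[28,0],[38,14],[44,0]]
[[4,2],[6,17],[24,20],[26,4],[28,0],[38,14],[44,0]]
[[4,2],[6,17],[24,20],[26,4],[28,0],[32,10],[38,14],[44,10],[46,0]]
[[4,2],[6,17],[24,20],[26,4],[28,0],[32,10],[38,14],[44,10],[46,0]]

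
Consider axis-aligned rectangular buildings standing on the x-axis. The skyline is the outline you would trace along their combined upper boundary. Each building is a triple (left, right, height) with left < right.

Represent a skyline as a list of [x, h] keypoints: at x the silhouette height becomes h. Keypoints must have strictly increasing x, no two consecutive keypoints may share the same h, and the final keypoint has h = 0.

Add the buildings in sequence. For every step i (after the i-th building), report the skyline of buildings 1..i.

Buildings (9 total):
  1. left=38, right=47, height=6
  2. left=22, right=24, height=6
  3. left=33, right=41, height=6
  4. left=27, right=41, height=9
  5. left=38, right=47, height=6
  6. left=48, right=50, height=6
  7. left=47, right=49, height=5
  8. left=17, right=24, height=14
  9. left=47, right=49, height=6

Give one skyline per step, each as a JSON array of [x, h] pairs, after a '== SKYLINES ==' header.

== SKYLINES ==
[[38,6],[47,0]]
[[22,6],[24,0],[38,6],[47,0]]
[[22,6],[24,0],[33,6],[47,0]]
[[22,6],[24,0],[27,9],[41,6],[47,0]]
[[22,6],[24,0],[27,9],[41,6],[47,0]]
[[22,6],[24,0],[27,9],[41,6],[47,0],[48,6],[50,0]]
[[22,6],[24,0],[27,9],[41,6],[47,5],[48,6],[50,0]]
[[17,14],[24,0],[27,9],[41,6],[47,5],[48,6],[50,0]]
[[17,14],[24,0],[27,9],[41,6],[50,0]]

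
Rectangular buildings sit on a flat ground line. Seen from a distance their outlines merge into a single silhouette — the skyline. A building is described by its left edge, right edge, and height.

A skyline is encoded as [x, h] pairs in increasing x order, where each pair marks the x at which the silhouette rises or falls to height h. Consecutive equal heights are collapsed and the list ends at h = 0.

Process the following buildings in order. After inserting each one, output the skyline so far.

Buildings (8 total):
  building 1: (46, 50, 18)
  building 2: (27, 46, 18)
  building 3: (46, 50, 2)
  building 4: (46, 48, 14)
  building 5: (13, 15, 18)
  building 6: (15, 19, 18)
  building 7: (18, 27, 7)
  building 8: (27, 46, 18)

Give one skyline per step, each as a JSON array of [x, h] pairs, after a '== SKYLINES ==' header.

== SKYLINES ==
[[46,18],[50,0]]
[[27,18],[50,0]]
[[27,18],[50,0]]
[[27,18],[50,0]]
[[13,18],[15,0],[27,18],[50,0]]
[[13,18],[19,0],[27,18],[50,0]]
[[13,18],[19,7],[27,18],[50,0]]
[[13,18],[19,7],[27,18],[50,0]]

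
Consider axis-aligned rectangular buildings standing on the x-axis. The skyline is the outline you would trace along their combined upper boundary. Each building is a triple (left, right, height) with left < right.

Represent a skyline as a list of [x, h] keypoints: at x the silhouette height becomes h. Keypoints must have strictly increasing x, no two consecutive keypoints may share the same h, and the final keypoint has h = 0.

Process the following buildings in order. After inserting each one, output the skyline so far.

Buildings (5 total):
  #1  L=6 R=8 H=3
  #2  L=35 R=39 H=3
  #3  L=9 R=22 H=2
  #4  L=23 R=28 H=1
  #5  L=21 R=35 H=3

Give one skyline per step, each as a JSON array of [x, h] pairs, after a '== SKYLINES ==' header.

== SKYLINES ==
[[6,3],[8,0]]
[[6,3],[8,0],[35,3],[39,0]]
[[6,3],[8,0],[9,2],[22,0],[35,3],[39,0]]
[[6,3],[8,0],[9,2],[22,0],[23,1],[28,0],[35,3],[39,0]]
[[6,3],[8,0],[9,2],[21,3],[39,0]]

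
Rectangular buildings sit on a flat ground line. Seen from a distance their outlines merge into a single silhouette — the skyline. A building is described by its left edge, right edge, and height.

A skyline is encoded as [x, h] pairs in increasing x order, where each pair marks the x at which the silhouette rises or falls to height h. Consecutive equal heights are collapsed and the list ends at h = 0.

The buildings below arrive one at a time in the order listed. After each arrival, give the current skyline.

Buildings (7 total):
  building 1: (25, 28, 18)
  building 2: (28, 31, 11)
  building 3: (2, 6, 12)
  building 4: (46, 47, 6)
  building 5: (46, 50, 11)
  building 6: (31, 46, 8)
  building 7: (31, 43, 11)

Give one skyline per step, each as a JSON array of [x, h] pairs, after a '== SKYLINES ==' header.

== SKYLINES ==
[[25,18],[28,0]]
[[25,18],[28,11],[31,0]]
[[2,12],[6,0],[25,18],[28,11],[31,0]]
[[2,12],[6,0],[25,18],[28,11],[31,0],[46,6],[47,0]]
[[2,12],[6,0],[25,18],[28,11],[31,0],[46,11],[50,0]]
[[2,12],[6,0],[25,18],[28,11],[31,8],[46,11],[50,0]]
[[2,12],[6,0],[25,18],[28,11],[43,8],[46,11],[50,0]]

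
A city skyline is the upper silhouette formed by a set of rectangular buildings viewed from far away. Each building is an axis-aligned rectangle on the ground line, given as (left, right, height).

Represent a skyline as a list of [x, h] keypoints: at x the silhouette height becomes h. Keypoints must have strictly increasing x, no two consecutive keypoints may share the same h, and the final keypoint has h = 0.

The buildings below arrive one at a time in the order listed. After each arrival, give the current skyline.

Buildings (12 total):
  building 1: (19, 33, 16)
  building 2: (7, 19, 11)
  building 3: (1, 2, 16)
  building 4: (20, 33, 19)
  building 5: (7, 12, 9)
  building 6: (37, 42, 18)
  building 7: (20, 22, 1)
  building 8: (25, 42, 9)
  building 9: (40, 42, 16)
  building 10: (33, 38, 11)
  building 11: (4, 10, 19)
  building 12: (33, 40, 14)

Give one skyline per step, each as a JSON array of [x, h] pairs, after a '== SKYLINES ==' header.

== SKYLINES ==
[[19,16],[33,0]]
[[7,11],[19,16],[33,0]]
[[1,16],[2,0],[7,11],[19,16],[33,0]]
[[1,16],[2,0],[7,11],[19,16],[20,19],[33,0]]
[[1,16],[2,0],[7,11],[19,16],[20,19],[33,0]]
[[1,16],[2,0],[7,11],[19,16],[20,19],[33,0],[37,18],[42,0]]
[[1,16],[2,0],[7,11],[19,16],[20,19],[33,0],[37,18],[42,0]]
[[1,16],[2,0],[7,11],[19,16],[20,19],[33,9],[37,18],[42,0]]
[[1,16],[2,0],[7,11],[19,16],[20,19],[33,9],[37,18],[42,0]]
[[1,16],[2,0],[7,11],[19,16],[20,19],[33,11],[37,18],[42,0]]
[[1,16],[2,0],[4,19],[10,11],[19,16],[20,19],[33,11],[37,18],[42,0]]
[[1,16],[2,0],[4,19],[10,11],[19,16],[20,19],[33,14],[37,18],[42,0]]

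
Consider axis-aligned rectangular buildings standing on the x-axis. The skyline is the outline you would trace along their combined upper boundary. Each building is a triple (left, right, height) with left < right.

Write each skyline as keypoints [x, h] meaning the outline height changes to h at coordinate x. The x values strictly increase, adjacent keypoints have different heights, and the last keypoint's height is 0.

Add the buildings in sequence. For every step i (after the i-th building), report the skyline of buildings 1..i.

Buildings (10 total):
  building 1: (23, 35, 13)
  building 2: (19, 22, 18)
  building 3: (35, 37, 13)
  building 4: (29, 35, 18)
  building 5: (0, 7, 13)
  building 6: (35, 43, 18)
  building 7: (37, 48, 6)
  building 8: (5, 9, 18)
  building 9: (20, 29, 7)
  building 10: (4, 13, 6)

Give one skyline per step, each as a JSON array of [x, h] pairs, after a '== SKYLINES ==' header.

== SKYLINES ==
[[23,13],[35,0]]
[[19,18],[22,0],[23,13],[35,0]]
[[19,18],[22,0],[23,13],[37,0]]
[[19,18],[22,0],[23,13],[29,18],[35,13],[37,0]]
[[0,13],[7,0],[19,18],[22,0],[23,13],[29,18],[35,13],[37,0]]
[[0,13],[7,0],[19,18],[22,0],[23,13],[29,18],[43,0]]
[[0,13],[7,0],[19,18],[22,0],[23,13],[29,18],[43,6],[48,0]]
[[0,13],[5,18],[9,0],[19,18],[22,0],[23,13],[29,18],[43,6],[48,0]]
[[0,13],[5,18],[9,0],[19,18],[22,7],[23,13],[29,18],[43,6],[48,0]]
[[0,13],[5,18],[9,6],[13,0],[19,18],[22,7],[23,13],[29,18],[43,6],[48,0]]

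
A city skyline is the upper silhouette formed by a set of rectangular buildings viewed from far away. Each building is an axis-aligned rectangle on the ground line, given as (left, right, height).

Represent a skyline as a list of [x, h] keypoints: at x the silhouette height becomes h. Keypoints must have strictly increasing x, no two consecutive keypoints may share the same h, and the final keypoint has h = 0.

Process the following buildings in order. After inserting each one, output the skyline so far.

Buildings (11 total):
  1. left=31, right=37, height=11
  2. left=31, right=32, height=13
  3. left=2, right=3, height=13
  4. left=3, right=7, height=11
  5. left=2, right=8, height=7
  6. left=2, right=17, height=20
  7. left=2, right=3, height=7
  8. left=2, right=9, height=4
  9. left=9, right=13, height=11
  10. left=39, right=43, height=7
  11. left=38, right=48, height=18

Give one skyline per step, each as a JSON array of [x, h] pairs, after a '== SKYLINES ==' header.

== SKYLINES ==
[[31,11],[37,0]]
[[31,13],[32,11],[37,0]]
[[2,13],[3,0],[31,13],[32,11],[37,0]]
[[2,13],[3,11],[7,0],[31,13],[32,11],[37,0]]
[[2,13],[3,11],[7,7],[8,0],[31,13],[32,11],[37,0]]
[[2,20],[17,0],[31,13],[32,11],[37,0]]
[[2,20],[17,0],[31,13],[32,11],[37,0]]
[[2,20],[17,0],[31,13],[32,11],[37,0]]
[[2,20],[17,0],[31,13],[32,11],[37,0]]
[[2,20],[17,0],[31,13],[32,11],[37,0],[39,7],[43,0]]
[[2,20],[17,0],[31,13],[32,11],[37,0],[38,18],[48,0]]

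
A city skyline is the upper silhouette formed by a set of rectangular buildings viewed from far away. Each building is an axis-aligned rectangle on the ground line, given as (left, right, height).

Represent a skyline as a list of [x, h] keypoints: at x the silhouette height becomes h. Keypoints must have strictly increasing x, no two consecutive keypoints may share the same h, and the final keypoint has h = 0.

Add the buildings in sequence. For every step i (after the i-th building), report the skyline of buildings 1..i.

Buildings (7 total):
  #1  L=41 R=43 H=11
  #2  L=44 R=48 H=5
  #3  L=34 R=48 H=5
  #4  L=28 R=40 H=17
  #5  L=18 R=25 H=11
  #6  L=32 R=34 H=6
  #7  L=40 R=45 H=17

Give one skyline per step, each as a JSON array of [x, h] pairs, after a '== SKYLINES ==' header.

== SKYLINES ==
[[41,11],[43,0]]
[[41,11],[43,0],[44,5],[48,0]]
[[34,5],[41,11],[43,5],[48,0]]
[[28,17],[40,5],[41,11],[43,5],[48,0]]
[[18,11],[25,0],[28,17],[40,5],[41,11],[43,5],[48,0]]
[[18,11],[25,0],[28,17],[40,5],[41,11],[43,5],[48,0]]
[[18,11],[25,0],[28,17],[45,5],[48,0]]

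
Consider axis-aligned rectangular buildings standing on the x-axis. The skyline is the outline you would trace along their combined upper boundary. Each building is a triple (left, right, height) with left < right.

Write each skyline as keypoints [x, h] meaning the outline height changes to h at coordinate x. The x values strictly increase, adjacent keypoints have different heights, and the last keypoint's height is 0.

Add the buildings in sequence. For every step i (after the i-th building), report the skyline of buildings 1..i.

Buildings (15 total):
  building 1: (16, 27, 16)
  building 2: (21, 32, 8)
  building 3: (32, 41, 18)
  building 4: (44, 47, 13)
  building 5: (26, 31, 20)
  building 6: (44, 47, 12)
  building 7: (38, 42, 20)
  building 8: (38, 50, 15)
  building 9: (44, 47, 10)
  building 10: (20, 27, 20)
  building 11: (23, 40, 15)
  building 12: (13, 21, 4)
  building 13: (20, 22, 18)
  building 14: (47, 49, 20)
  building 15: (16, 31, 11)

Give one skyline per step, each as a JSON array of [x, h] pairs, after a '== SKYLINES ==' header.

== SKYLINES ==
[[16,16],[27,0]]
[[16,16],[27,8],[32,0]]
[[16,16],[27,8],[32,18],[41,0]]
[[16,16],[27,8],[32,18],[41,0],[44,13],[47,0]]
[[16,16],[26,20],[31,8],[32,18],[41,0],[44,13],[47,0]]
[[16,16],[26,20],[31,8],[32,18],[41,0],[44,13],[47,0]]
[[16,16],[26,20],[31,8],[32,18],[38,20],[42,0],[44,13],[47,0]]
[[16,16],[26,20],[31,8],[32,18],[38,20],[42,15],[50,0]]
[[16,16],[26,20],[31,8],[32,18],[38,20],[42,15],[50,0]]
[[16,16],[20,20],[31,8],[32,18],[38,20],[42,15],[50,0]]
[[16,16],[20,20],[31,15],[32,18],[38,20],[42,15],[50,0]]
[[13,4],[16,16],[20,20],[31,15],[32,18],[38,20],[42,15],[50,0]]
[[13,4],[16,16],[20,20],[31,15],[32,18],[38,20],[42,15],[50,0]]
[[13,4],[16,16],[20,20],[31,15],[32,18],[38,20],[42,15],[47,20],[49,15],[50,0]]
[[13,4],[16,16],[20,20],[31,15],[32,18],[38,20],[42,15],[47,20],[49,15],[50,0]]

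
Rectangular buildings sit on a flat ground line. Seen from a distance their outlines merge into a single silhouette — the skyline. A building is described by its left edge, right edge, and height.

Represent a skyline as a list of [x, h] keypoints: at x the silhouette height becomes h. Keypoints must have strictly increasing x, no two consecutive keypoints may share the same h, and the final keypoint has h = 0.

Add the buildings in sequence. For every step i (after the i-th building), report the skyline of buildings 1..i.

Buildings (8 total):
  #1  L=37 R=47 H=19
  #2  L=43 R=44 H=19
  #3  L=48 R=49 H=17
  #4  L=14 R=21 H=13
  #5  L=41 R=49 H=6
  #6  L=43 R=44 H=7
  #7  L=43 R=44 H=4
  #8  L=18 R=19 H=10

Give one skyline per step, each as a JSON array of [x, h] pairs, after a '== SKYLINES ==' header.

== SKYLINES ==
[[37,19],[47,0]]
[[37,19],[47,0]]
[[37,19],[47,0],[48,17],[49,0]]
[[14,13],[21,0],[37,19],[47,0],[48,17],[49,0]]
[[14,13],[21,0],[37,19],[47,6],[48,17],[49,0]]
[[14,13],[21,0],[37,19],[47,6],[48,17],[49,0]]
[[14,13],[21,0],[37,19],[47,6],[48,17],[49,0]]
[[14,13],[21,0],[37,19],[47,6],[48,17],[49,0]]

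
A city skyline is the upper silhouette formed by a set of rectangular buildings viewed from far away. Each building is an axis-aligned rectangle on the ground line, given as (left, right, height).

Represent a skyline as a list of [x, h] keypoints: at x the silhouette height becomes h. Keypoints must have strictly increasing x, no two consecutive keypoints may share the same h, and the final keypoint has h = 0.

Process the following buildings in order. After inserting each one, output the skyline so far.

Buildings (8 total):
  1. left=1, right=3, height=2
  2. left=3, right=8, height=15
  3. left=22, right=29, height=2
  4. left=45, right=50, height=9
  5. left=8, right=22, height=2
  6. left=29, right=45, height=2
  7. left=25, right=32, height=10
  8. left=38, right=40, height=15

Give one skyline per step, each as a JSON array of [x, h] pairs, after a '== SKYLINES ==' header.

== SKYLINES ==
[[1,2],[3,0]]
[[1,2],[3,15],[8,0]]
[[1,2],[3,15],[8,0],[22,2],[29,0]]
[[1,2],[3,15],[8,0],[22,2],[29,0],[45,9],[50,0]]
[[1,2],[3,15],[8,2],[29,0],[45,9],[50,0]]
[[1,2],[3,15],[8,2],[45,9],[50,0]]
[[1,2],[3,15],[8,2],[25,10],[32,2],[45,9],[50,0]]
[[1,2],[3,15],[8,2],[25,10],[32,2],[38,15],[40,2],[45,9],[50,0]]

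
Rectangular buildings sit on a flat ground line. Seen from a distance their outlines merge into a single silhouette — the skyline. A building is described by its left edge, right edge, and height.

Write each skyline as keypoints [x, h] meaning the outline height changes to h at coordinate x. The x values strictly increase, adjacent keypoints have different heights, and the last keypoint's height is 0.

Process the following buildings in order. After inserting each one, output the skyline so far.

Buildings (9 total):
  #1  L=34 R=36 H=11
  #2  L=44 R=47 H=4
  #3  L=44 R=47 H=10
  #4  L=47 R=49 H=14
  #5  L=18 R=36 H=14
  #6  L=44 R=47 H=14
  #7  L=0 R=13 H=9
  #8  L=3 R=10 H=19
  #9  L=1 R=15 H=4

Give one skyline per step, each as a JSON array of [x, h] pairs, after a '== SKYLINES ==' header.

== SKYLINES ==
[[34,11],[36,0]]
[[34,11],[36,0],[44,4],[47,0]]
[[34,11],[36,0],[44,10],[47,0]]
[[34,11],[36,0],[44,10],[47,14],[49,0]]
[[18,14],[36,0],[44,10],[47,14],[49,0]]
[[18,14],[36,0],[44,14],[49,0]]
[[0,9],[13,0],[18,14],[36,0],[44,14],[49,0]]
[[0,9],[3,19],[10,9],[13,0],[18,14],[36,0],[44,14],[49,0]]
[[0,9],[3,19],[10,9],[13,4],[15,0],[18,14],[36,0],[44,14],[49,0]]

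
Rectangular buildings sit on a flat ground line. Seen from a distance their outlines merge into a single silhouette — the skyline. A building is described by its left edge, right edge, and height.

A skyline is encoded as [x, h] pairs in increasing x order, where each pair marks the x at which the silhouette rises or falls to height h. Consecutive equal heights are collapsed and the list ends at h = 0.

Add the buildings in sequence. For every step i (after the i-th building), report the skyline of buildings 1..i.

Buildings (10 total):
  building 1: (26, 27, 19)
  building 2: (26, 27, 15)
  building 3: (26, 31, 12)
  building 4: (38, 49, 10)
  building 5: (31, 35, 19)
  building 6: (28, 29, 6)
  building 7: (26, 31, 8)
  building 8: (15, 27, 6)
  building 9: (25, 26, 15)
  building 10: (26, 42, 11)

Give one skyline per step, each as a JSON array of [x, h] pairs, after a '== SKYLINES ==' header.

== SKYLINES ==
[[26,19],[27,0]]
[[26,19],[27,0]]
[[26,19],[27,12],[31,0]]
[[26,19],[27,12],[31,0],[38,10],[49,0]]
[[26,19],[27,12],[31,19],[35,0],[38,10],[49,0]]
[[26,19],[27,12],[31,19],[35,0],[38,10],[49,0]]
[[26,19],[27,12],[31,19],[35,0],[38,10],[49,0]]
[[15,6],[26,19],[27,12],[31,19],[35,0],[38,10],[49,0]]
[[15,6],[25,15],[26,19],[27,12],[31,19],[35,0],[38,10],[49,0]]
[[15,6],[25,15],[26,19],[27,12],[31,19],[35,11],[42,10],[49,0]]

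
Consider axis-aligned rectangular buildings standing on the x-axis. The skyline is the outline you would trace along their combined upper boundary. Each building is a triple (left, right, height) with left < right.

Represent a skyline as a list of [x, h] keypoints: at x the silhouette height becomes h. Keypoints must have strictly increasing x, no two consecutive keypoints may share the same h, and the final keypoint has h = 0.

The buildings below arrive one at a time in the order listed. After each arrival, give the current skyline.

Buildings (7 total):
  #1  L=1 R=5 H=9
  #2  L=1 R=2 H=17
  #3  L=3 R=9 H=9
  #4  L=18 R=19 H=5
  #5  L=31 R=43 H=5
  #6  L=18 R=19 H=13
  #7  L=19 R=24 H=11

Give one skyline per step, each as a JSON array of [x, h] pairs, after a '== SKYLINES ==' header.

== SKYLINES ==
[[1,9],[5,0]]
[[1,17],[2,9],[5,0]]
[[1,17],[2,9],[9,0]]
[[1,17],[2,9],[9,0],[18,5],[19,0]]
[[1,17],[2,9],[9,0],[18,5],[19,0],[31,5],[43,0]]
[[1,17],[2,9],[9,0],[18,13],[19,0],[31,5],[43,0]]
[[1,17],[2,9],[9,0],[18,13],[19,11],[24,0],[31,5],[43,0]]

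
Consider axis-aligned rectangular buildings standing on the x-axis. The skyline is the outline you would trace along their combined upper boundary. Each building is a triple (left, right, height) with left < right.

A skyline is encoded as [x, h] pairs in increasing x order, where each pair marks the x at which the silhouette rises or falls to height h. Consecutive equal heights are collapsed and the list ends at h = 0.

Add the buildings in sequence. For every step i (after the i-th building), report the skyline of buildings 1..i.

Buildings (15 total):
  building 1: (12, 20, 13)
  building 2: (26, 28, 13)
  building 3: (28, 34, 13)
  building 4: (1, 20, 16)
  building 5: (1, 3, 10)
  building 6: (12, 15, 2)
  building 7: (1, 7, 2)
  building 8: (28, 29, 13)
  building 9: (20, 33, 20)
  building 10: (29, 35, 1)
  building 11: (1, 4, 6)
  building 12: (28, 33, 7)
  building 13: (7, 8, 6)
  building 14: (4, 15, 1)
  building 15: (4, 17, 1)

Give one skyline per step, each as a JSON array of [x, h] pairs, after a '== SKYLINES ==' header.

== SKYLINES ==
[[12,13],[20,0]]
[[12,13],[20,0],[26,13],[28,0]]
[[12,13],[20,0],[26,13],[34,0]]
[[1,16],[20,0],[26,13],[34,0]]
[[1,16],[20,0],[26,13],[34,0]]
[[1,16],[20,0],[26,13],[34,0]]
[[1,16],[20,0],[26,13],[34,0]]
[[1,16],[20,0],[26,13],[34,0]]
[[1,16],[20,20],[33,13],[34,0]]
[[1,16],[20,20],[33,13],[34,1],[35,0]]
[[1,16],[20,20],[33,13],[34,1],[35,0]]
[[1,16],[20,20],[33,13],[34,1],[35,0]]
[[1,16],[20,20],[33,13],[34,1],[35,0]]
[[1,16],[20,20],[33,13],[34,1],[35,0]]
[[1,16],[20,20],[33,13],[34,1],[35,0]]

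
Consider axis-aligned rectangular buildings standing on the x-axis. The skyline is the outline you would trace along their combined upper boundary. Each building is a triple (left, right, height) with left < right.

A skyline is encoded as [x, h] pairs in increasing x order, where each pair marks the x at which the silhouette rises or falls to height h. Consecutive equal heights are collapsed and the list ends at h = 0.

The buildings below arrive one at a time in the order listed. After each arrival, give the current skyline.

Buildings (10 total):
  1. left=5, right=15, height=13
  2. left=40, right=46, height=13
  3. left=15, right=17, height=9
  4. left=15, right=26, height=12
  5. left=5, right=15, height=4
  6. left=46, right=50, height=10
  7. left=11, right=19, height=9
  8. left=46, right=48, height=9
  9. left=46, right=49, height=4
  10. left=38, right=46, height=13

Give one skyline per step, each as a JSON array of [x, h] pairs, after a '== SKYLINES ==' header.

== SKYLINES ==
[[5,13],[15,0]]
[[5,13],[15,0],[40,13],[46,0]]
[[5,13],[15,9],[17,0],[40,13],[46,0]]
[[5,13],[15,12],[26,0],[40,13],[46,0]]
[[5,13],[15,12],[26,0],[40,13],[46,0]]
[[5,13],[15,12],[26,0],[40,13],[46,10],[50,0]]
[[5,13],[15,12],[26,0],[40,13],[46,10],[50,0]]
[[5,13],[15,12],[26,0],[40,13],[46,10],[50,0]]
[[5,13],[15,12],[26,0],[40,13],[46,10],[50,0]]
[[5,13],[15,12],[26,0],[38,13],[46,10],[50,0]]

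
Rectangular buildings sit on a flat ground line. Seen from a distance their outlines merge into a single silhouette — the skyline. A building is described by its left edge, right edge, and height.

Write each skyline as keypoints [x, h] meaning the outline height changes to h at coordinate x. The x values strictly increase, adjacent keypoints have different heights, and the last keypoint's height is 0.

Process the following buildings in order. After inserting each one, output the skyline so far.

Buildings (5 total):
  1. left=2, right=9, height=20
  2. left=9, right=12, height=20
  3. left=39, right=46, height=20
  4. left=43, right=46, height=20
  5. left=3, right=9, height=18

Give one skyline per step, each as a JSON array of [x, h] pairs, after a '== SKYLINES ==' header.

== SKYLINES ==
[[2,20],[9,0]]
[[2,20],[12,0]]
[[2,20],[12,0],[39,20],[46,0]]
[[2,20],[12,0],[39,20],[46,0]]
[[2,20],[12,0],[39,20],[46,0]]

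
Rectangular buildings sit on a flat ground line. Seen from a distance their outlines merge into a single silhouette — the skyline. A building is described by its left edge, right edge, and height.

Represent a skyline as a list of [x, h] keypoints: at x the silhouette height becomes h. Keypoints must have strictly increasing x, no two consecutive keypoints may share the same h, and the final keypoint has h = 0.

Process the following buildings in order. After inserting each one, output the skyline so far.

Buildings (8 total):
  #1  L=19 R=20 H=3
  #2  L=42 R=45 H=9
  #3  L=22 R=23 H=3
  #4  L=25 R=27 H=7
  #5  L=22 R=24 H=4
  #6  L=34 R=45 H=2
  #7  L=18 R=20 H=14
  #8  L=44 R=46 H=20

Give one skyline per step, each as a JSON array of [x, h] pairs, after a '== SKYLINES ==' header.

== SKYLINES ==
[[19,3],[20,0]]
[[19,3],[20,0],[42,9],[45,0]]
[[19,3],[20,0],[22,3],[23,0],[42,9],[45,0]]
[[19,3],[20,0],[22,3],[23,0],[25,7],[27,0],[42,9],[45,0]]
[[19,3],[20,0],[22,4],[24,0],[25,7],[27,0],[42,9],[45,0]]
[[19,3],[20,0],[22,4],[24,0],[25,7],[27,0],[34,2],[42,9],[45,0]]
[[18,14],[20,0],[22,4],[24,0],[25,7],[27,0],[34,2],[42,9],[45,0]]
[[18,14],[20,0],[22,4],[24,0],[25,7],[27,0],[34,2],[42,9],[44,20],[46,0]]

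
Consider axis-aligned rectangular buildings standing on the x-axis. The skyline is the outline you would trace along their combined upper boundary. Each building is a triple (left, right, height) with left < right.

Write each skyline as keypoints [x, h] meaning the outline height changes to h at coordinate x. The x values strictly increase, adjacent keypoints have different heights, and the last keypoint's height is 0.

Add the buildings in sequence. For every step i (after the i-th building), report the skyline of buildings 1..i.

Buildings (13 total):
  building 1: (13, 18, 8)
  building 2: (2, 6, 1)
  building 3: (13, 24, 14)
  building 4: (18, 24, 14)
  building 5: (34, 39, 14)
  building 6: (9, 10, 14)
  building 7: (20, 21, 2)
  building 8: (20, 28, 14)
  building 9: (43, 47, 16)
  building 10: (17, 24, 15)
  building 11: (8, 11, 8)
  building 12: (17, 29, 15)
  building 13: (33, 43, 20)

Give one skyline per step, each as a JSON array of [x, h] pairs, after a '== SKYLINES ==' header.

== SKYLINES ==
[[13,8],[18,0]]
[[2,1],[6,0],[13,8],[18,0]]
[[2,1],[6,0],[13,14],[24,0]]
[[2,1],[6,0],[13,14],[24,0]]
[[2,1],[6,0],[13,14],[24,0],[34,14],[39,0]]
[[2,1],[6,0],[9,14],[10,0],[13,14],[24,0],[34,14],[39,0]]
[[2,1],[6,0],[9,14],[10,0],[13,14],[24,0],[34,14],[39,0]]
[[2,1],[6,0],[9,14],[10,0],[13,14],[28,0],[34,14],[39,0]]
[[2,1],[6,0],[9,14],[10,0],[13,14],[28,0],[34,14],[39,0],[43,16],[47,0]]
[[2,1],[6,0],[9,14],[10,0],[13,14],[17,15],[24,14],[28,0],[34,14],[39,0],[43,16],[47,0]]
[[2,1],[6,0],[8,8],[9,14],[10,8],[11,0],[13,14],[17,15],[24,14],[28,0],[34,14],[39,0],[43,16],[47,0]]
[[2,1],[6,0],[8,8],[9,14],[10,8],[11,0],[13,14],[17,15],[29,0],[34,14],[39,0],[43,16],[47,0]]
[[2,1],[6,0],[8,8],[9,14],[10,8],[11,0],[13,14],[17,15],[29,0],[33,20],[43,16],[47,0]]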